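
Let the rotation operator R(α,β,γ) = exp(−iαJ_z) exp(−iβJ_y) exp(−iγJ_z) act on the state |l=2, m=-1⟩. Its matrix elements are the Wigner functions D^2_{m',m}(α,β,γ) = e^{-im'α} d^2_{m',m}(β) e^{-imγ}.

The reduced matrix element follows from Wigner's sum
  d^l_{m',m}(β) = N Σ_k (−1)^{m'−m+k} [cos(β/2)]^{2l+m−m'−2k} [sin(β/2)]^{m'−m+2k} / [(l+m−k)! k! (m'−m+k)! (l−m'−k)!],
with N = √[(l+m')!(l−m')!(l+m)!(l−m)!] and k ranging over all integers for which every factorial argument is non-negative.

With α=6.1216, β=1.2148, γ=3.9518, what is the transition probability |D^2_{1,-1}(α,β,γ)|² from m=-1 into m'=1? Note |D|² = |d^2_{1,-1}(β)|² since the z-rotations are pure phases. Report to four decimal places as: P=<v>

P=0.3056

D^2_{1,-1}(6.1216,1.2148,3.9518) = e^{-i·1·6.1216}·d^2_{1,-1}(1.2148)·e^{-i·-1·3.9518}. Compute d first:
c=cos(1.2148/2)=0.821135, s=sin(1.2148/2)=0.570734; N=√[6·1·1·6]=6.000000
k: max(0,(-1)−(1))=0 … min(2+(-1),2−(1))=1
  k=0: (−1)^2·6.0000/(2)·0.8211^2·0.5707^2 = +0.658898
  k=1: (−1)^3·6.0000/(6)·0.8211^0·0.5707^4 = -0.106105
d^2_{1,-1}(1.2148) = +0.658898 -0.106105 = +0.552793
|D^2_{1,-1}|² = |d^2_{1,-1}(β)|² = (+0.552793)² = 0.305580 (the z-rotation phases have unit modulus)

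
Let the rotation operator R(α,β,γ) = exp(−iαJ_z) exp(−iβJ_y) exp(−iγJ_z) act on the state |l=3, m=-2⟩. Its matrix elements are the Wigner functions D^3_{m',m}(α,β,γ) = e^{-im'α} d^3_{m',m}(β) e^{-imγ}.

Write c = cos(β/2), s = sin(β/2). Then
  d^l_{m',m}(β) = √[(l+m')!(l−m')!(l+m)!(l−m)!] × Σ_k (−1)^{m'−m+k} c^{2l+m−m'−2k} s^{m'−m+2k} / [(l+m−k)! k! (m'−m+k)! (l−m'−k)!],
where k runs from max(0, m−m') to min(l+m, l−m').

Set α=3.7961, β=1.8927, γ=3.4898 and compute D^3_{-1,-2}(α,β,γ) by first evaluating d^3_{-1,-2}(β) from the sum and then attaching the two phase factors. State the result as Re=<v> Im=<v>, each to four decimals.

First d^3_{-1,-2}(β=1.8927), then the phase factors e^{-i(-1)α} and e^{-i(-2)γ}:
Half-angle: c=0.584648, s=0.811287. N=√(2·24·1·120)=75.894664
k: max(0,(-2)−(-1))=0 … min(3+(-2),3−(-1))=1
  k=0: (−1)^1·75.8947/(24)·0.5846^5·0.8113^1 = -0.175246
  k=1: (−1)^2·75.8947/(12)·0.5846^3·0.8113^3 = +0.674897
d^3_{-1,-2}(1.8927) = -0.175246 +0.674897 = +0.499651
D = (-0.793348-0.608768i)·(+0.499651)·(+0.767147+0.641471i) = -0.108977-0.487622i

Re=-0.1090 Im=-0.4876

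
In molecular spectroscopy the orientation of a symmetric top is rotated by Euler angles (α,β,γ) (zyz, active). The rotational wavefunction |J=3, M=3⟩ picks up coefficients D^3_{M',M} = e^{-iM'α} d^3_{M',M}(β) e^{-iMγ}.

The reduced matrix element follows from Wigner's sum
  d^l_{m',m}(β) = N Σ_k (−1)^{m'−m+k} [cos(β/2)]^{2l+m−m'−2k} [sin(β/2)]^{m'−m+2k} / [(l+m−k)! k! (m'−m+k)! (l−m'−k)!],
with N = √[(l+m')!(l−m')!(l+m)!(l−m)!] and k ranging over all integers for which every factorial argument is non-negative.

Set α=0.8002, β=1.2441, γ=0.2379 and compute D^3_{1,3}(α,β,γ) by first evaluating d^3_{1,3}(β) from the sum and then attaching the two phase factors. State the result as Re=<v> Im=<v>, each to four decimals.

Re=0.0326 Im=-0.5727

First d^3_{1,3}(β=1.2441), then the phase factors e^{-i(1)α} and e^{-i(3)γ}:
With c≡cos(β/2)=0.812686 and s≡sin(β/2)=0.582702, N=[24·2·720·1]^{1/2}=185.903201
k∈{2} keeps every argument non-negative
  k=2: (−1)^0·185.9032/(48)·0.8127^4·0.5827^2 = +0.573627
d^3_{1,3}(1.2441) = +0.573627
D = (+0.696563-0.717495i)·(+0.573627)·(+0.755945-0.654635i) = +0.032620-0.572699i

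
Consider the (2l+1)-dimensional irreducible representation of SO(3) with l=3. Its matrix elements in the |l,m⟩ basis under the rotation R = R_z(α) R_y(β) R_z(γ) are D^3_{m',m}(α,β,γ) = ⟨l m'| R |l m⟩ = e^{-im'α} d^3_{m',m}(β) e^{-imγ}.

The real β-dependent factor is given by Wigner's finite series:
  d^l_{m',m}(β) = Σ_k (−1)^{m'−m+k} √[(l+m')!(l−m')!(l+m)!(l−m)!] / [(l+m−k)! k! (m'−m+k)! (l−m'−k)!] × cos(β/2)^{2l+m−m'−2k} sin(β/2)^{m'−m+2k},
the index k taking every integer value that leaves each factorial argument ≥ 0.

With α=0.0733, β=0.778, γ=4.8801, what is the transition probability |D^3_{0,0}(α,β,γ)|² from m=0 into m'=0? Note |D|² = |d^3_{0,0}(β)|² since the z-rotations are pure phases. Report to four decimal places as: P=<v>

D^3_{0,0}(0.0733,0.778,4.8801) = e^{-i·0·0.0733}·d^3_{0,0}(0.778)·e^{-i·0·4.8801}. Compute d first:
With c≡cos(β/2)=0.925289 and s≡sin(β/2)=0.379263, N=[6·6·6·6]^{1/2}=36.000000
The bounds max(0,m−m')=0 and min(l+m,l−m')=3 give 4 terms
  k=0: (−1)^0·36.0000/(36)·0.9253^6·0.3793^0 = +0.627572
  k=1: (−1)^1·36.0000/(4)·0.9253^4·0.3793^2 = -0.948928
  k=2: (−1)^2·36.0000/(4)·0.9253^2·0.3793^4 = +0.159426
  k=3: (−1)^3·36.0000/(36)·0.9253^0·0.3793^6 = -0.002976
d^3_{0,0}(0.778) = +0.627572 -0.948928 +0.159426 -0.002976 = -0.164906
|D^3_{0,0}|² = |d^3_{0,0}(β)|² = (-0.164906)² = 0.027194 (the z-rotation phases have unit modulus)

P=0.0272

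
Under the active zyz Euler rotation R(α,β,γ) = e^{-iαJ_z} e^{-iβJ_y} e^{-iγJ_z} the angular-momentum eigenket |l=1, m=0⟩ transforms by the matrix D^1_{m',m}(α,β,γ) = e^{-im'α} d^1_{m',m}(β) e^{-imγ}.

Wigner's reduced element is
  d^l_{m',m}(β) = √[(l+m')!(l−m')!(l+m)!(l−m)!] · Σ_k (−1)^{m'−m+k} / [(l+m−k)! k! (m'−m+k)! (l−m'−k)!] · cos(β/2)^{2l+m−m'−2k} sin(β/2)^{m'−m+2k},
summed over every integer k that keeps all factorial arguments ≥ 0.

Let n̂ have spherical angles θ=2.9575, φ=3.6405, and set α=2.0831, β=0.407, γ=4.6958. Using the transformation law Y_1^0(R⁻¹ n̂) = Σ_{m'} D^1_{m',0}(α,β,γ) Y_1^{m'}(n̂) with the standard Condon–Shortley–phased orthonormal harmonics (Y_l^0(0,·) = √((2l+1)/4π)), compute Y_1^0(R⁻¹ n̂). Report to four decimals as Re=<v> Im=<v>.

Re=-0.4406 Im=0.0000

Need the full column D^1_{m',0} for m'=−1..1 at α=2.0831, β=0.407, γ=4.6958.
cos(β/2)=0.979365, sin(β/2)=0.202098
d^1_{-1,0}: single k=1 term ⇒ +0.279913;  D = -0.137209+0.243977i
d^1_{0,0}: k∈[0..1] ⇒ +0.959156 -0.040844 = +0.918313;  D = +0.918313+0.000000i
d^1_{1,0}: single k=0 term ⇒ -0.279913;  D = +0.137209+0.243977i
Y_1^{m'}(θ=2.9575,φ=3.6405) and Σ D·Y over m':
  (-0.1372+0.2440i)·(-0.0555+0.0303i)  (+0.9183+0.0000i)·(-0.4803+0.0000i)  (+0.1372+0.2440i)·(+0.0555+0.0303i)
Y_1^0(R⁻¹ n̂) = -0.440634+0.000000i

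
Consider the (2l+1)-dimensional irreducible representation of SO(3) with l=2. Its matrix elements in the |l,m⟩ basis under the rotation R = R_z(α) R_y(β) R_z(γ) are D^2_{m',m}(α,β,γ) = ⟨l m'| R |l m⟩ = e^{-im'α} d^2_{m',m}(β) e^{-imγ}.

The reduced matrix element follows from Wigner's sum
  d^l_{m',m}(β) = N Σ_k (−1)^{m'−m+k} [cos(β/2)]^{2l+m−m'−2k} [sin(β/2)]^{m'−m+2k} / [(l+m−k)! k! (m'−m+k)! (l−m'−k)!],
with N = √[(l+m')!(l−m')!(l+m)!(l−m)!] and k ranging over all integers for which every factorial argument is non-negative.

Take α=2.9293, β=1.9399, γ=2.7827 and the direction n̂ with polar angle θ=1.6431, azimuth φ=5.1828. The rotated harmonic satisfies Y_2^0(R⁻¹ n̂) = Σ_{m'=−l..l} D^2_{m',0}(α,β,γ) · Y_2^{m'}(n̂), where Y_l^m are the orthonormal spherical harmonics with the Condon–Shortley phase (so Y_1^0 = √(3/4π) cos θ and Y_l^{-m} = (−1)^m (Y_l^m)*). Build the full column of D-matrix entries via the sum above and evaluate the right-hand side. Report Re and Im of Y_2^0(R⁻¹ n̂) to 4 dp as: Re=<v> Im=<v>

Re=-0.0178 Im=0.0000

Need the full column D^2_{m',0} for m'=−2..2 at α=2.9293, β=1.9399, γ=2.7827.
cos(β/2)=0.565341, sin(β/2)=0.824857
d^2_{-2,0}: single k=2 term ⇒ +0.532665;  D = +0.485369-0.219428i
d^2_{-1,0}: k∈[1..2] ⇒ +0.365078 -0.777182 = -0.412104;  D = +0.402852-0.086831i
d^2_{0,0}: k∈[0..2] ⇒ +0.102151 -0.869838 +0.462930 = -0.304757;  D = -0.304757+0.000000i
d^2_{1,0}: k∈[0..1] ⇒ -0.365078 +0.777182 = +0.412104;  D = -0.402852-0.086831i
d^2_{2,0}: single k=0 term ⇒ +0.532665;  D = +0.485369+0.219428i
Y_2^{m'}(θ=1.6431,φ=5.1828) and Σ D·Y over m':
  (+0.4854-0.2194i)·(-0.2264+0.3105i)  (+0.4029-0.0868i)·(-0.0252-0.0496i)  (-0.3048+0.0000i)·(-0.3105+0.0000i)  (-0.4029-0.0868i)·(+0.0252-0.0496i)  (+0.4854+0.2194i)·(-0.2264-0.3105i)
Y_2^0(R⁻¹ n̂) = -0.017820+0.000000i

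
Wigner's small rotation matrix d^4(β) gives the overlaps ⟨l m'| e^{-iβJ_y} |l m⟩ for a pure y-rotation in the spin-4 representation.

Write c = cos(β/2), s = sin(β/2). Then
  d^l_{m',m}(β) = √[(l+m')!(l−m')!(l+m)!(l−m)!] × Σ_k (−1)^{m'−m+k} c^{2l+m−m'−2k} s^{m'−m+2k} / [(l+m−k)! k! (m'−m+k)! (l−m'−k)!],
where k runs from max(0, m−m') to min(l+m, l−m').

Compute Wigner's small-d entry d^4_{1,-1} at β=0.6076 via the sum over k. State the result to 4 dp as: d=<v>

d=0.4861

d^4_{1,-1}(β=0.6076) via Wigner's sum:
Half-angle: c=0.954207, s=0.299148. N=√(120·6·6·120)=720.000000
Admissible k: 0..3 (factorial args all ≥0)
  k=0: (−1)^2·720.0000/(72)·0.9542^6·0.2991^2 = +0.675504
  k=1: (−1)^3·720.0000/(24)·0.9542^4·0.2991^4 = -0.199176
  k=2: (−1)^4·720.0000/(48)·0.9542^2·0.2991^6 = +0.009788
  k=3: (−1)^5·720.0000/(720)·0.9542^0·0.2991^8 = -0.000064
d^4_{1,-1}(0.6076) = +0.675504 -0.199176 +0.009788 -0.000064 = +0.486051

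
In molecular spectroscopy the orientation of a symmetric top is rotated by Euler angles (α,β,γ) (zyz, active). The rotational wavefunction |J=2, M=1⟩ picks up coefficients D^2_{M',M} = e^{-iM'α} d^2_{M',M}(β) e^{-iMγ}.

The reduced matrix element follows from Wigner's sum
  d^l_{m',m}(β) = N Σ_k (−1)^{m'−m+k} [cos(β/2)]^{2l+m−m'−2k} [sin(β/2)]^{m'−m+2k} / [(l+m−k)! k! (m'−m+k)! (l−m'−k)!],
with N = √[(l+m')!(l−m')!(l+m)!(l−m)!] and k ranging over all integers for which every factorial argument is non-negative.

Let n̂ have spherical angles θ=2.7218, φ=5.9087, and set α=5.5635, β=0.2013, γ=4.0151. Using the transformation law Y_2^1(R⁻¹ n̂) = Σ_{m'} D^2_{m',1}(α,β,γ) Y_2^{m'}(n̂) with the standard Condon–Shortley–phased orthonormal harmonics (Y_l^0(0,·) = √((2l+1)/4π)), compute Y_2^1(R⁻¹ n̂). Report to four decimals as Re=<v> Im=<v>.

Need the full column D^2_{m',1} for m'=−2..2 at α=5.5635, β=0.2013, γ=4.0151.
cos(β/2)=0.994939, sin(β/2)=0.100480
d^2_{-2,1}: single k=3 term ⇒ +0.002019;  D = +0.001364+0.001488i
d^2_{-1,1}: k∈[2..3] ⇒ +0.029983 -0.000102 = +0.029881;  D = +0.000669+0.029874i
d^2_{0,1}: k∈[1..2] ⇒ +0.242407 -0.002472 = +0.239935;  D = -0.154072+0.183931i
d^2_{1,1}: k∈[0..1] ⇒ +0.979909 -0.029983 = +0.949926;  D = -0.938710+0.145544i
d^2_{2,1}: single k=0 term ⇒ -0.197925;  D = +0.167073+0.106116i
Y_2^{m'}(θ=2.7218,φ=5.9087) and Σ D·Y over m':
  (+0.0014+0.0015i)·(+0.0470+0.0437i)  (+0.0007+0.0299i)·(-0.2676-0.1052i)  (-0.1541+0.1839i)·(+0.4736+0.0000i)  (-0.9387+0.1455i)·(+0.2676-0.1052i)  (+0.1671+0.1061i)·(+0.0470-0.0437i)
Y_2^1(R⁻¹ n̂) = -0.293414+0.214542i

Re=-0.2934 Im=0.2145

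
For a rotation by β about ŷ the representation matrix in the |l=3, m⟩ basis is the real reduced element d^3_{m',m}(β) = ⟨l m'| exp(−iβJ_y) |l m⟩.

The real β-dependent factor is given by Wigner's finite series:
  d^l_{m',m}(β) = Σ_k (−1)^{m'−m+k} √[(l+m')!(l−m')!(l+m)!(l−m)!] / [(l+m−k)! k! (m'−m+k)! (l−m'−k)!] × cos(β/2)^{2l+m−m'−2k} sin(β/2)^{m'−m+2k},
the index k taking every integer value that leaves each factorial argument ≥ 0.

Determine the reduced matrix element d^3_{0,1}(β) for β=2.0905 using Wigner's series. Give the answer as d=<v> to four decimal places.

d^3_{0,1}(β=2.0905) via Wigner's sum:
Half-angle: c=0.501686, s=0.865050. N=√(6·6·24·2)=41.569219
Admissible k: 1..3 (factorial args all ≥0)
  k=1: (−1)^0·41.5692/(12)·0.5017^5·0.8650^1 = +0.095234
  k=2: (−1)^1·41.5692/(4)·0.5017^3·0.8650^3 = -0.849436
  k=3: (−1)^2·41.5692/(12)·0.5017^1·0.8650^5 = +0.841838
d^3_{0,1}(2.0905) = +0.095234 -0.849436 +0.841838 = +0.087635

d=0.0876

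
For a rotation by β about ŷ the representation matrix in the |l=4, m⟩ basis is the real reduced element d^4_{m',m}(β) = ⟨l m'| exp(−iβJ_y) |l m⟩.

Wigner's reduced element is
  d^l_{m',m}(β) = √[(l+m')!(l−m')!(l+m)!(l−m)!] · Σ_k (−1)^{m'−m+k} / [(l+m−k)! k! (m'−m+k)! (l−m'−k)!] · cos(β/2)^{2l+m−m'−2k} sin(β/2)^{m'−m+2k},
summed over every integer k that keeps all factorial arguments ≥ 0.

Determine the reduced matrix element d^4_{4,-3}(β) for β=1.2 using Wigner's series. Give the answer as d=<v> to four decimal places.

d=-0.0427

d^4_{4,-3}(β=1.2) via Wigner's sum:
c=cos(1.2/2)=0.825336, s=sin(1.2/2)=0.564642; N=√[40320·1·1·5040]=14255.272709
The bounds max(0,m−m')=0 and min(l+m,l−m')=0 give 1 term
  k=0: (−1)^7·14255.2727/(5040)·0.8253^1·0.5646^7 = -0.042716
d^4_{4,-3}(1.2) = -0.042716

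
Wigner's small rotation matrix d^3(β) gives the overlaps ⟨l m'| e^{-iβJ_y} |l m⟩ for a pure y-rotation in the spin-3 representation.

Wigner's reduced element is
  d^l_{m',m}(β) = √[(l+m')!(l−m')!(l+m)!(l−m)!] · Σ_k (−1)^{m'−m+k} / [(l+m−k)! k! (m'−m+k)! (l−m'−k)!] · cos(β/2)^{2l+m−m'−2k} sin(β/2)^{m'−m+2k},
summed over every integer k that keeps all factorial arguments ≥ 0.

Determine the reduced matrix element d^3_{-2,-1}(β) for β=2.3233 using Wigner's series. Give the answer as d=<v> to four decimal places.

d^3_{-2,-1}(β=2.3233) via Wigner's sum:
With c≡cos(β/2)=0.397826 and s≡sin(β/2)=0.917461, N=[1·120·2·24]^{1/2}=75.894664
k: max(0,(-1)−(-2))=1 … min(3+(-1),3−(-2))=2
  k=1: (−1)^0·75.8947/(24)·0.3978^5·0.9175^1 = +0.028910
  k=2: (−1)^1·75.8947/(12)·0.3978^3·0.9175^3 = -0.307520
d^3_{-2,-1}(2.3233) = +0.028910 -0.307520 = -0.278609

d=-0.2786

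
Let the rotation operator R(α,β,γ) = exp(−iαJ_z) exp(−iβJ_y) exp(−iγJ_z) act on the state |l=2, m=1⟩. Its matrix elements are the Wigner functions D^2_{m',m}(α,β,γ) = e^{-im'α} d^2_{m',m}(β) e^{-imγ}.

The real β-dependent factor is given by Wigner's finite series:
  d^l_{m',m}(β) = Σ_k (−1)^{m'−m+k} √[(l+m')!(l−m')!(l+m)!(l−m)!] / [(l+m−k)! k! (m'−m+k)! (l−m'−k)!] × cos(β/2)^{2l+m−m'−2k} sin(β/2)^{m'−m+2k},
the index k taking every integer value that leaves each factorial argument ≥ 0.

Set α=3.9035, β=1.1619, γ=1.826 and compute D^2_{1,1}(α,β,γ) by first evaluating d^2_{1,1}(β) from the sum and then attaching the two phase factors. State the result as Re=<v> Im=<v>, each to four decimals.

First d^2_{1,1}(β=1.1619), then the phase factors e^{-i(1)α} and e^{-i(1)γ}:
c=cos(1.1619/2)=0.835942, s=sin(1.1619/2)=0.548818; N=√[6·1·6·1]=6.000000
k∈{0,1} keeps every argument non-negative
  k=0: (−1)^0·6.0000/(6)·0.8359^4·0.5488^0 = +0.488319
  k=1: (−1)^1·6.0000/(2)·0.8359^2·0.5488^2 = -0.631438
d^2_{1,1}(1.1619) = +0.488319 -0.631438 = -0.143118
D = (-0.723521+0.690303i)·(-0.143118)·(-0.252442-0.967612i) = -0.121735-0.075255i

Re=-0.1217 Im=-0.0753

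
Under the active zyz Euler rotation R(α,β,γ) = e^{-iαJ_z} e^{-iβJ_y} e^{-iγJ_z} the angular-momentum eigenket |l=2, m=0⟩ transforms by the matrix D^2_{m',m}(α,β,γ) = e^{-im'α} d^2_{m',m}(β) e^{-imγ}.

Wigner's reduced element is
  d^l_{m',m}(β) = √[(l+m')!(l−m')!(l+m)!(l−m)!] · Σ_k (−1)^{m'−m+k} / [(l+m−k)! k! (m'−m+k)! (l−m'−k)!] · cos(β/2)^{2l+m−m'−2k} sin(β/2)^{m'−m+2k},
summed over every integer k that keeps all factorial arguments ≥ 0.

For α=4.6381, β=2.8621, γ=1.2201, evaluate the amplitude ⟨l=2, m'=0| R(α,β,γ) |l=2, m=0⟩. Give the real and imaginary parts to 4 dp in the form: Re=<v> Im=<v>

D^2_{0,0}(4.6381,2.8621,1.2201) = e^{-i·0·4.6381}·d^2_{0,0}(2.8621)·e^{-i·0·1.2201}. Compute d first:
With c≡cos(β/2)=0.139292 and s≡sin(β/2)=0.990251, N=[2·2·2·2]^{1/2}=4.000000
k∈{0,1,2} keeps every argument non-negative
  k=0: (−1)^0·4.0000/(4)·0.1393^4·0.9903^0 = +0.000376
  k=1: (−1)^1·4.0000/(1)·0.1393^2·0.9903^2 = -0.076103
  k=2: (−1)^2·4.0000/(4)·0.1393^0·0.9903^4 = +0.961572
d^2_{0,0}(2.8621) = +0.000376 -0.076103 +0.961572 = +0.885845
Attach z-rotation phases: D = e^{-i(0)(4.6381)}·(+0.885845)·e^{-i(0)(1.2201)} = +0.885845+0.000000i

Re=0.8858 Im=0.0000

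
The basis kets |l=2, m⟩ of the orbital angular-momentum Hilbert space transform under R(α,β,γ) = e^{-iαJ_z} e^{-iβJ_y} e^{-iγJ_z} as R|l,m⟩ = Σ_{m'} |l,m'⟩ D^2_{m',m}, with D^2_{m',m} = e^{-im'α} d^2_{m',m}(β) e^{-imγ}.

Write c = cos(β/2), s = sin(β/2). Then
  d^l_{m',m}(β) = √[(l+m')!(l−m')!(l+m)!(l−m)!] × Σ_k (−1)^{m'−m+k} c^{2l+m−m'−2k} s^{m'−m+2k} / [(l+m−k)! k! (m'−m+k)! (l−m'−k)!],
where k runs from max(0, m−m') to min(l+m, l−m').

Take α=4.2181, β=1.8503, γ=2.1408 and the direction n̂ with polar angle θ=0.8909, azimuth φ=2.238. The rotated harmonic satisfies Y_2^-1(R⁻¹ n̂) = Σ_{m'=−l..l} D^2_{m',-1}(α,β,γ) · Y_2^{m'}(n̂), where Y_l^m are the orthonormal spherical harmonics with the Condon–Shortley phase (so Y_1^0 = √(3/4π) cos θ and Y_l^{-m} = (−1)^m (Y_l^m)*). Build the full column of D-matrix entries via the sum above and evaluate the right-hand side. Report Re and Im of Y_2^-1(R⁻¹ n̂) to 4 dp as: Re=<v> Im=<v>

Need the full column D^2_{m',-1} for m'=−2..2 at α=4.2181, β=1.8503, γ=2.1408.
cos(β/2)=0.601715, sin(β/2)=0.798711
d^2_{-2,-1}: single k=1 term ⇒ +0.348010;  D = -0.141452-0.317966i
d^2_{-1,-1}: k∈[0..1] ⇒ +0.131088 -0.692918 = -0.561830;  D = -0.560221-0.042498i
d^2_{0,-1}: k∈[0..1] ⇒ -0.426223 +0.750992 = +0.324769;  D = -0.175257+0.273422i
d^2_{1,-1}: k∈[0..1] ⇒ +0.692918 -0.406967 = +0.285952;  D = -0.138722-0.250049i
d^2_{2,-1}: single k=0 term ⇒ -0.613182;  D = -0.613137+0.007490i
Y_2^{m'}(θ=0.8909,φ=2.238) and Σ D·Y over m':
  (-0.1415-0.3180i)·(-0.0547+0.2271i)  (-0.5602-0.0425i)·(-0.2337-0.2967i)  (-0.1753+0.2734i)·(+0.0586+0.0000i)  (-0.1387-0.2500i)·(+0.2337-0.2967i)  (-0.6131+0.0075i)·(-0.0547-0.2271i)
Y_2^-1(R⁻¹ n̂) = +0.116628+0.299000i

Re=0.1166 Im=0.2990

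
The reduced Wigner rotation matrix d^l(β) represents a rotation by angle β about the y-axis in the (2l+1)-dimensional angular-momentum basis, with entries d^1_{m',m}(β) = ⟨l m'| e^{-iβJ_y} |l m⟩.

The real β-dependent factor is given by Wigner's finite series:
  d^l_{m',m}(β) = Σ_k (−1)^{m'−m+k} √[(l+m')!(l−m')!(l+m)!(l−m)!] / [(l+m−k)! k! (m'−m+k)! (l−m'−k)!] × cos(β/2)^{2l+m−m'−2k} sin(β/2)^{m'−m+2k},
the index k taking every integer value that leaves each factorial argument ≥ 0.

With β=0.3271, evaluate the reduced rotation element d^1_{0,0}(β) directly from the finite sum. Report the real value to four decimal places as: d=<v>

d=0.9470

d^1_{0,0}(β=0.3271) via Wigner's sum:
c=cos(0.3271/2)=0.986655, s=sin(0.3271/2)=0.162822; N=√[1·1·1·1]=1.000000
k: max(0,(0)−(0))=0 … min(1+(0),1−(0))=1
  k=0: (−1)^0·1.0000/(1)·0.9867^2·0.1628^0 = +0.973489
  k=1: (−1)^1·1.0000/(1)·0.9867^0·0.1628^2 = -0.026511
d^1_{0,0}(0.3271) = +0.973489 -0.026511 = +0.946978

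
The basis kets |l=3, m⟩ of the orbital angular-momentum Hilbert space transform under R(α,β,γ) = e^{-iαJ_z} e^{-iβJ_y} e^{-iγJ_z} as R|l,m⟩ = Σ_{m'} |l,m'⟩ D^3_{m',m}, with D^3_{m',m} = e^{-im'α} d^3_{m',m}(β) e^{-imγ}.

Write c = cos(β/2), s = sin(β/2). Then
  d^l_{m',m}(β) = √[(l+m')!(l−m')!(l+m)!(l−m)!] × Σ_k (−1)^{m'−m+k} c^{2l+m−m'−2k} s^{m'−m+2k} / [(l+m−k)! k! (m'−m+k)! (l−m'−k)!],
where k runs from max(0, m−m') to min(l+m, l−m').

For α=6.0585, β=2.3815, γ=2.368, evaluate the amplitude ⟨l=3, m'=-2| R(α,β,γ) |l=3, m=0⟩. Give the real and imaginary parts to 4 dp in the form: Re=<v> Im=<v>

First d^3_{-2,0}(β=2.3815), then the phase factors e^{-i(-2)α} and e^{-i(0)γ}:
Half-angle: c=0.370963, s=0.928647. N=√(1·120·6·6)=65.726707
Admissible k: 2..3 (factorial args all ≥0)
  k=2: (−1)^0·65.7267/(12)·0.3710^4·0.9286^2 = +0.089451
  k=3: (−1)^1·65.7267/(12)·0.3710^2·0.9286^4 = -0.560566
d^3_{-2,0}(2.3815) = +0.089451 -0.560566 = -0.471114
Attach z-rotation phases: D = e^{-i(-2)(6.0585)}·(-0.471114)·e^{-i(0)(2.368)} = -0.424342+0.204651i

Re=-0.4243 Im=0.2047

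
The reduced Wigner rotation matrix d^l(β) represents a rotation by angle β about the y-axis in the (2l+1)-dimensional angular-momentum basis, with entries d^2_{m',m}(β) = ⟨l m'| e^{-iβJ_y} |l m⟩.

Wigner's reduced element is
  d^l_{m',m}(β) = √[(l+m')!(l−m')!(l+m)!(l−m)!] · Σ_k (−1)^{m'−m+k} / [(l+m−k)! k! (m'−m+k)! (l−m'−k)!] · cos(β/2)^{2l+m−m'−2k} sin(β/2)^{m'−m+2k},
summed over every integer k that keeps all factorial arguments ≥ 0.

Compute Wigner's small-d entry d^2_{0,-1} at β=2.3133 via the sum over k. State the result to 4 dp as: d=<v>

d^2_{0,-1}(β=2.3133) via Wigner's sum:
c=cos(2.3133/2)=0.402409, s=sin(2.3133/2)=0.915460; N=√[2·2·1·6]=4.898979
Admissible k: 0..1 (factorial args all ≥0)
  k=0: (−1)^1·4.8990/(2)·0.4024^3·0.9155^1 = -0.146122
  k=1: (−1)^2·4.8990/(2)·0.4024^1·0.9155^3 = +0.756243
d^2_{0,-1}(2.3133) = -0.146122 +0.756243 = +0.610120

d=0.6101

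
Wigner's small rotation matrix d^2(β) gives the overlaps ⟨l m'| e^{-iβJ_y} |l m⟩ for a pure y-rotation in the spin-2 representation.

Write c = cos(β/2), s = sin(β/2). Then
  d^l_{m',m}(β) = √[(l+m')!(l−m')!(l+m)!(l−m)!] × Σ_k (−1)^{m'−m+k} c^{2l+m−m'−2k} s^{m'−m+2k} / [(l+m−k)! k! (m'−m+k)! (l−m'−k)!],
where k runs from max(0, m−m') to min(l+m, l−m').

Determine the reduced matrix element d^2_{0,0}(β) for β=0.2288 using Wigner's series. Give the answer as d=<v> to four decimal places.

d^2_{0,0}(β=0.2288) via Wigner's sum:
c=cos(0.2288/2)=0.993463, s=sin(0.2288/2)=0.114151; N=√[2·2·2·2]=4.000000
k: max(0,(0)−(0))=0 … min(2+(0),2−(0))=2
  k=0: (−1)^0·4.0000/(4)·0.9935^4·0.1142^0 = +0.974109
  k=1: (−1)^1·4.0000/(1)·0.9935^2·0.1142^2 = -0.051442
  k=2: (−1)^2·4.0000/(4)·0.9935^0·0.1142^4 = +0.000170
d^2_{0,0}(0.2288) = +0.974109 -0.051442 +0.000170 = +0.922837

d=0.9228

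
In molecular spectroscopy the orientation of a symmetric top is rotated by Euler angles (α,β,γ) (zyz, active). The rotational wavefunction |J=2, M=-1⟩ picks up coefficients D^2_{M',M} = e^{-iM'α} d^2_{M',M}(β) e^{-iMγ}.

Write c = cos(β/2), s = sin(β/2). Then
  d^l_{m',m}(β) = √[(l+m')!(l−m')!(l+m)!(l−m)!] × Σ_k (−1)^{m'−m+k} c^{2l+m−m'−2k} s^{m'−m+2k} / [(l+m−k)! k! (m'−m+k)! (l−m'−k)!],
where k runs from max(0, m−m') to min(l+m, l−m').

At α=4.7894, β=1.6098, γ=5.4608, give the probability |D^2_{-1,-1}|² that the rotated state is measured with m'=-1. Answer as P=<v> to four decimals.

P=0.2683

D^2_{-1,-1}(4.7894,1.6098,5.4608) = e^{-i·-1·4.7894}·d^2_{-1,-1}(1.6098)·e^{-i·-1·5.4608}. Compute d first:
With c≡cos(β/2)=0.693183 and s≡sin(β/2)=0.720761, N=[1·6·1·6]^{1/2}=6.000000
k: max(0,(-1)−(-1))=0 … min(2+(-1),2−(-1))=1
  k=0: (−1)^0·6.0000/(6)·0.6932^4·0.7208^0 = +0.230883
  k=1: (−1)^1·6.0000/(2)·0.6932^2·0.7208^2 = -0.748860
d^2_{-1,-1}(1.6098) = +0.230883 -0.748860 = -0.517976
|D^2_{-1,-1}|² = |d^2_{-1,-1}(β)|² = (-0.517976)² = 0.268300 (the z-rotation phases have unit modulus)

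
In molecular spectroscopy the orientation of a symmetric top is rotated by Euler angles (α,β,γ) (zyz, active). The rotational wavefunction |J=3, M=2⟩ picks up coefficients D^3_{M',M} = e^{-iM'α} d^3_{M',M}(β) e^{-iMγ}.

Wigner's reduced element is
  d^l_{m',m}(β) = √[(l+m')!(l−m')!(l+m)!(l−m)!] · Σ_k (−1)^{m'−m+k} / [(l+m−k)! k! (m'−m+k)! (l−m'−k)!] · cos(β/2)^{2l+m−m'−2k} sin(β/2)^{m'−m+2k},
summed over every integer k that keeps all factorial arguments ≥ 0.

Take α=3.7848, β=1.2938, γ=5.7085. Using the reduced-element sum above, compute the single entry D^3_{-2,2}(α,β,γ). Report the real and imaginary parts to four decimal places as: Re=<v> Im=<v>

Re=-0.2833 Im=0.2414

Split into d^3_{-2,2}(β=1.2938) × two z-phases.
Half-angle: c=0.797956, s=0.602716. N=√(1·120·120·1)=120.000000
Admissible k: 4..5 (factorial args all ≥0)
  k=4: (−1)^0·120.0000/(24)·0.7980^2·0.6027^4 = +0.420124
  k=5: (−1)^1·120.0000/(120)·0.7980^0·0.6027^6 = -0.047937
d^3_{-2,2}(1.2938) = +0.420124 -0.047937 = +0.372187
Attach z-rotation phases: D = e^{-i(-2)(3.7848)}·(+0.372187)·e^{-i(2)(5.7085)} = -0.283267+0.241418i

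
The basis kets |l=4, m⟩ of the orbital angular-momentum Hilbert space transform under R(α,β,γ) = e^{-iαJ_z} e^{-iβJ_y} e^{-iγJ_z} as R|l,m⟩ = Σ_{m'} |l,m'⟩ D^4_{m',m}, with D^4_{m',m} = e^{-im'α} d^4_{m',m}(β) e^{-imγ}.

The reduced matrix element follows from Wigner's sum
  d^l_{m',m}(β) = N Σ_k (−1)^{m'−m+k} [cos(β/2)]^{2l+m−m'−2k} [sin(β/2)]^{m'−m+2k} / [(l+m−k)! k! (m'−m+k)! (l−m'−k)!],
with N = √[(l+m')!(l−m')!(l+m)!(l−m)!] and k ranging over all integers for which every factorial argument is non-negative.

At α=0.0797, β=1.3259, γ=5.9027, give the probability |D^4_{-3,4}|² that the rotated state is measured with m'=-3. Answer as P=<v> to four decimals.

P=0.0056

First d^4_{-3,4}(β=1.3259), then the phase factors e^{-i(-3)α} and e^{-i(4)γ}:
Half-angle: c=0.788180, s=0.615445. N=√(1·5040·40320·1)=14255.272709
The bounds max(0,m−m')=7 and min(l+m,l−m')=7 give 1 term
  k=7: (−1)^0·14255.2727/(5040)·0.7882^1·0.6154^7 = +0.074558
d^4_{-3,4}(1.3259) = +0.074558
|D^4_{-3,4}|² = |d^4_{-3,4}(β)|² = (+0.074558)² = 0.005559 (the z-rotation phases have unit modulus)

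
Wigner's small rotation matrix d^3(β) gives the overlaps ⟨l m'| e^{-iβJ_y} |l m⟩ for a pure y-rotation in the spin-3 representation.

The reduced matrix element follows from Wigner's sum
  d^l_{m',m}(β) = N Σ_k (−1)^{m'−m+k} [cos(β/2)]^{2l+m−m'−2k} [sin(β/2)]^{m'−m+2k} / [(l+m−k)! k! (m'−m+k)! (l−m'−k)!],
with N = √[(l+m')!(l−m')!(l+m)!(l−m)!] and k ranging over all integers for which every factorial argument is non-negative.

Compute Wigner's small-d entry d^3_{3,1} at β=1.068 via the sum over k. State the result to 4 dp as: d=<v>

d^3_{3,1}(β=1.068) via Wigner's sum:
With c≡cos(β/2)=0.860778 and s≡sin(β/2)=0.508981, N=[720·1·24·2]^{1/2}=185.903201
k: max(0,(1)−(3))=0 … min(3+(1),3−(3))=0
  k=0: (−1)^2·185.9032/(48)·0.8608^4·0.5090^2 = +0.550824
d^3_{3,1}(1.068) = +0.550824

d=0.5508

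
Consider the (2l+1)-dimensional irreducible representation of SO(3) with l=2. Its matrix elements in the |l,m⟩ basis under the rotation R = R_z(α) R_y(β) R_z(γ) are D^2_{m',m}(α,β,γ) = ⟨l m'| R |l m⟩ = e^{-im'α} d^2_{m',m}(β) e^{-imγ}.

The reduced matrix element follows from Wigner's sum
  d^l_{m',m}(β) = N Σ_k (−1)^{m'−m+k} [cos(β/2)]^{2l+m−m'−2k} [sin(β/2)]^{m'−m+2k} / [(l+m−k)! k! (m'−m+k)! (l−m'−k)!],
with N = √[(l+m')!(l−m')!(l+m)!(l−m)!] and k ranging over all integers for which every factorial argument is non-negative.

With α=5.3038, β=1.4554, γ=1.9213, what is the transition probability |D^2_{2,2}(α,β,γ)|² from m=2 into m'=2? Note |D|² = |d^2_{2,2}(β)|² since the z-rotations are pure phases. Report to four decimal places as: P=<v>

Split into d^2_{2,2}(β=1.4554) × two z-phases.
c=cos(1.4554/2)=0.746706, s=sin(1.4554/2)=0.665154; N=√[24·1·24·1]=24.000000
Admissible k: 0..0 (factorial args all ≥0)
  k=0: (−1)^0·24.0000/(24)·0.7467^4·0.6652^0 = +0.310885
d^2_{2,2}(1.4554) = +0.310885
|D^2_{2,2}|² = |d^2_{2,2}(β)|² = (+0.310885)² = 0.096649 (the z-rotation phases have unit modulus)

P=0.0966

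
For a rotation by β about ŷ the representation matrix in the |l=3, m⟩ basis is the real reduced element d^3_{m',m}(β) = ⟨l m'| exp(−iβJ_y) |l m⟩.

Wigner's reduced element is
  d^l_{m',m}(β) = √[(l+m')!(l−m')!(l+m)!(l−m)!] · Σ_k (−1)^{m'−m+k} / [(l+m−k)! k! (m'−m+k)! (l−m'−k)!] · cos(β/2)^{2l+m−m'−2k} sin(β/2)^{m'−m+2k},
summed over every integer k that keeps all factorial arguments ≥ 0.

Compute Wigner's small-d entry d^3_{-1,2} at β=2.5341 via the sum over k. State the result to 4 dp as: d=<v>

d^3_{-1,2}(β=2.5341) via Wigner's sum:
With c≡cos(β/2)=0.299097 and s≡sin(β/2)=0.954223, N=[2·24·120·1]^{1/2}=75.894664
k: max(0,(2)−(-1))=3 … min(3+(2),3−(-1))=4
  k=3: (−1)^0·75.8947/(12)·0.2991^3·0.9542^3 = +0.147033
  k=4: (−1)^1·75.8947/(24)·0.2991^1·0.9542^5 = -0.748274
d^3_{-1,2}(2.5341) = +0.147033 -0.748274 = -0.601241

d=-0.6012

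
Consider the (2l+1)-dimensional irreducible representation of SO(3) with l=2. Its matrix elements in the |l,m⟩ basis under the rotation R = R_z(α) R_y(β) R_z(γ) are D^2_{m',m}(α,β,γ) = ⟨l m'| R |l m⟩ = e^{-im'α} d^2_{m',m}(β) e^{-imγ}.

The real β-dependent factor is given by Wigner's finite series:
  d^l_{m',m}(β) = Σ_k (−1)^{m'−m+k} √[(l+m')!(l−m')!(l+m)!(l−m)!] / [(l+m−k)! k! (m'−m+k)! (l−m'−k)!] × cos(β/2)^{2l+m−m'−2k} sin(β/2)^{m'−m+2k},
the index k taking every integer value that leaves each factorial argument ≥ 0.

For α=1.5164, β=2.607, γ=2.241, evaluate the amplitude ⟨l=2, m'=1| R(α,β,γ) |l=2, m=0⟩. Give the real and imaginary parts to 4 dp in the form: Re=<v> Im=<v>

Re=0.0292 Im=-0.5361

Split into d^2_{1,0}(β=2.607) × two z-phases.
c=cos(2.607/2)=0.264125, s=sin(2.607/2)=0.964489; N=√[6·1·2·2]=4.898979
k∈{0,1} keeps every argument non-negative
  k=0: (−1)^1·4.8990/(2)·0.2641^3·0.9645^1 = -0.043531
  k=1: (−1)^2·4.8990/(2)·0.2641^1·0.9645^3 = +0.580465
d^2_{1,0}(2.607) = -0.043531 +0.580465 = +0.536934
Attach z-rotation phases: D = e^{-i(1)(1.5164)}·(+0.536934)·e^{-i(0)(2.241)} = +0.029193-0.536140i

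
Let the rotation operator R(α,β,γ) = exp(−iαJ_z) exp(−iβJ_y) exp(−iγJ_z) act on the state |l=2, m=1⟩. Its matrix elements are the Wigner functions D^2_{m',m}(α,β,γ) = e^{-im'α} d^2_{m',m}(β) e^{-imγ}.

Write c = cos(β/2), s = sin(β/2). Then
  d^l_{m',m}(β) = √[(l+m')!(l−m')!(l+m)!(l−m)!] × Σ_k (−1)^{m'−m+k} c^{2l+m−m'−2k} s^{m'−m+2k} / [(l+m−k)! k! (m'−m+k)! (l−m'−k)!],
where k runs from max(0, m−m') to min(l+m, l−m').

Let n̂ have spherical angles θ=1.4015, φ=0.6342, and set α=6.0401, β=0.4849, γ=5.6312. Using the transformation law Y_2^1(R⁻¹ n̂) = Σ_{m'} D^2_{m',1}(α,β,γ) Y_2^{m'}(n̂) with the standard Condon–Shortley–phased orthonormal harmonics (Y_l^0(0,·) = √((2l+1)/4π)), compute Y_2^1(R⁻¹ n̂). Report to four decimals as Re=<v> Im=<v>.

Re=0.0271 Im=-0.3055

Need the full column D^2_{m',1} for m'=−2..2 at α=6.0401, β=0.4849, γ=5.6312.
cos(β/2)=0.970753, sin(β/2)=0.240082
d^2_{-2,1}: single k=3 term ⇒ +0.026867;  D = +0.026498+0.004435i
d^2_{-1,1}: k∈[2..3] ⇒ +0.162951 -0.003322 = +0.159629;  D = +0.146469+0.063468i
d^2_{0,1}: k∈[1..2] ⇒ +0.537973 -0.032905 = +0.505068;  D = +0.401469+0.306458i
d^2_{1,1}: k∈[0..1] ⇒ +0.888044 -0.162951 = +0.725093;  D = +0.453519+0.565756i
d^2_{2,1}: single k=0 term ⇒ -0.439253;  D = -0.184165-0.398781i
Y_2^{m'}(θ=1.4015,φ=0.6342) and Σ D·Y over m':
  (+0.0265+0.0044i)·(+0.1118-0.3583i)  (+0.1465+0.0635i)·(+0.1034-0.0760i)  (+0.4015+0.3065i)·(-0.2885+0.0000i)  (+0.4535+0.5658i)·(-0.1034-0.0760i)  (-0.1842-0.3988i)·(+0.1118+0.3583i)
Y_2^1(R⁻¹ n̂) = +0.027106-0.305503i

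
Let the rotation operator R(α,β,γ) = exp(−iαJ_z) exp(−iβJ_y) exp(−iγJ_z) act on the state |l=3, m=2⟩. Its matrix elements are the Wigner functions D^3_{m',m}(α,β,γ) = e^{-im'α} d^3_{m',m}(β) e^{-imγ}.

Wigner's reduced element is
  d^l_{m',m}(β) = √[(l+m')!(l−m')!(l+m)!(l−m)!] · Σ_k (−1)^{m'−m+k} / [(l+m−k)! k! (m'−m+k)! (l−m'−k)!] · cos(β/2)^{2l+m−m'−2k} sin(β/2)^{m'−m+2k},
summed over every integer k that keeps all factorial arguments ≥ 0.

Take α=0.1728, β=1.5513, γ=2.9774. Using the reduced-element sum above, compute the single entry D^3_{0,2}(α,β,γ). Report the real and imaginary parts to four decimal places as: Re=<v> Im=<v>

Re=0.0253 Im=0.0086

First d^3_{0,2}(β=1.5513), then the phase factors e^{-i(0)α} and e^{-i(2)γ}:
Half-angle: c=0.713966, s=0.700180. N=√(6·6·120·1)=65.726707
Admissible k: 2..3 (factorial args all ≥0)
  k=2: (−1)^0·65.7267/(12)·0.7140^4·0.7002^2 = +0.697735
  k=3: (−1)^1·65.7267/(12)·0.7140^2·0.7002^4 = -0.671051
d^3_{0,2}(1.5513) = +0.697735 -0.671051 = +0.026685
Attach z-rotation phases: D = e^{-i(0)(0.1728)}·(+0.026685)·e^{-i(2)(2.9774)} = +0.025259+0.008606i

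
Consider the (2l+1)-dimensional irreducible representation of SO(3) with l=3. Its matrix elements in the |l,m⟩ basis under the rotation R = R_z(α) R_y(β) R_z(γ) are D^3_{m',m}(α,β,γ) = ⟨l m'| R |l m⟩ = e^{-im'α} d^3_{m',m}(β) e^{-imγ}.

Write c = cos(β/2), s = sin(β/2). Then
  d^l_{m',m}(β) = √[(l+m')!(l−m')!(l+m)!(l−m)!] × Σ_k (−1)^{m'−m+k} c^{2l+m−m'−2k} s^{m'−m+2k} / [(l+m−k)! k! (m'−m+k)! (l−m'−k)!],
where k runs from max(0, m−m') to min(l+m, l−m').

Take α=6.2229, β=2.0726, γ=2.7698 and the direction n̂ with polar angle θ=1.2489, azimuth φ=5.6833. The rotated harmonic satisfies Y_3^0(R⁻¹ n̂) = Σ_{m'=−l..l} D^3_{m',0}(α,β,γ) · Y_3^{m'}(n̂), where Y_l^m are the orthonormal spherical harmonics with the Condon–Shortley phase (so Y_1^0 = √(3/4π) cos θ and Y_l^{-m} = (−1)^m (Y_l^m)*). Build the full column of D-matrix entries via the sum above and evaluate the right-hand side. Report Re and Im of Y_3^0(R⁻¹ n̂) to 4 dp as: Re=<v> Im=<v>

Need the full column D^3_{m',0} for m'=−3..3 at α=6.2229, β=2.0726, γ=2.7698.
cos(β/2)=0.509408, sin(β/2)=0.860525
d^3_{-3,0}: single k=3 term ⇒ +0.376706;  D = +0.370562-0.067759i
d^3_{-2,0}: k∈[2..3] ⇒ +0.273118 -0.779375 = -0.506257;  D = -0.502581+0.060892i
d^3_{-1,0}: k∈[1..3] ⇒ +0.102254 -0.875385 +0.832673 = +0.059542;  D = +0.059434-0.003587i
d^3_{0,0}: k∈[0..3] ⇒ +0.017474 -0.448778 +1.280643 -0.406052 = +0.443287;  D = +0.443287+0.000000i
d^3_{1,0}: k∈[0..2] ⇒ -0.102254 +0.875385 -0.832673 = -0.059542;  D = -0.059434-0.003587i
d^3_{2,0}: k∈[0..1] ⇒ +0.273118 -0.779375 = -0.506257;  D = -0.502581-0.060892i
d^3_{3,0}: single k=0 term ⇒ -0.376706;  D = -0.370562-0.067759i
Y_3^{m'}(θ=1.2489,φ=5.6833) and Σ D·Y over m':
  (+0.3706-0.0678i)·(-0.0808+0.3469i)  (-0.5026+0.0609i)·(+0.1055+0.2712i)  (+0.0594-0.0036i)·(-0.1264-0.0865i)  (+0.4433+0.0000i)·(-0.2951+0.0000i)  (-0.0594-0.0036i)·(+0.1264-0.0865i)  (-0.5026-0.0609i)·(+0.1055-0.2712i)  (-0.3706-0.0678i)·(+0.0808+0.3469i)
Y_3^0(R⁻¹ n̂) = -0.298399+0.000000i

Re=-0.2984 Im=0.0000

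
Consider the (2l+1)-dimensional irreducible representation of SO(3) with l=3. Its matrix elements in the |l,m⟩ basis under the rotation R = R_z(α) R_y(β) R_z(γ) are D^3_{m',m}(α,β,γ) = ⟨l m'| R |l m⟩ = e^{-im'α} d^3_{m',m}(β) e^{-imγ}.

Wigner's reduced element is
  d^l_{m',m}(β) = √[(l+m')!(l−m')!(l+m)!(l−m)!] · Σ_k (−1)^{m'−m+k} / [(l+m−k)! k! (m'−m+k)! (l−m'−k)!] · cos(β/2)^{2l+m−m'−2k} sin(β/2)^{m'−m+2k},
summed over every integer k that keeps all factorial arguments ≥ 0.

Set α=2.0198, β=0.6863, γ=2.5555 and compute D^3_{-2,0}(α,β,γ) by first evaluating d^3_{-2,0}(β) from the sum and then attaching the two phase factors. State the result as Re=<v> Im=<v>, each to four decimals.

D^3_{-2,0}(2.0198,0.6863,2.5555) = e^{-i·-2·2.0198}·d^3_{-2,0}(0.6863)·e^{-i·0·2.5555}. Compute d first:
With c≡cos(β/2)=0.941700 and s≡sin(β/2)=0.336455, N=[1·120·6·6]^{1/2}=65.726707
k: max(0,(0)−(-2))=2 … min(3+(0),3−(-2))=3
  k=2: (−1)^0·65.7267/(12)·0.9417^4·0.3365^2 = +0.487601
  k=3: (−1)^1·65.7267/(12)·0.9417^2·0.3365^4 = -0.062243
d^3_{-2,0}(0.6863) = +0.487601 -0.062243 = +0.425357
Phases: e^{-i·(-2)·2.0198}=-0.623170-0.782087i, e^{-i·(0)·2.5555}=+1.000000+0.000000i ⇒ D=-0.265070-0.332666i

Re=-0.2651 Im=-0.3327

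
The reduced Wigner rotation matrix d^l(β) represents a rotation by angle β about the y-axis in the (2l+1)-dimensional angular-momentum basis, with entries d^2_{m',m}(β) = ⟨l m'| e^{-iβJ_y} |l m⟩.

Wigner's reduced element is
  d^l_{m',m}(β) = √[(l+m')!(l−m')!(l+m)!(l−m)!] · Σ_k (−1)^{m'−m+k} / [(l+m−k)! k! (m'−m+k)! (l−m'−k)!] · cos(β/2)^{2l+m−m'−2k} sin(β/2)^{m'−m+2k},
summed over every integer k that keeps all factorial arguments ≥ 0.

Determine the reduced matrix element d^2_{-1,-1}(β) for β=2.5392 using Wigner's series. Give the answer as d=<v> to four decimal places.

d=-0.2330

d^2_{-1,-1}(β=2.5392) via Wigner's sum:
c=cos(2.5392/2)=0.296663, s=sin(2.5392/2)=0.954982; N=√[1·6·1·6]=6.000000
The bounds max(0,m−m')=0 and min(l+m,l−m')=1 give 2 terms
  k=0: (−1)^0·6.0000/(6)·0.2967^4·0.9550^0 = +0.007746
  k=1: (−1)^1·6.0000/(2)·0.2967^2·0.9550^2 = -0.240790
d^2_{-1,-1}(2.5392) = +0.007746 -0.240790 = -0.233044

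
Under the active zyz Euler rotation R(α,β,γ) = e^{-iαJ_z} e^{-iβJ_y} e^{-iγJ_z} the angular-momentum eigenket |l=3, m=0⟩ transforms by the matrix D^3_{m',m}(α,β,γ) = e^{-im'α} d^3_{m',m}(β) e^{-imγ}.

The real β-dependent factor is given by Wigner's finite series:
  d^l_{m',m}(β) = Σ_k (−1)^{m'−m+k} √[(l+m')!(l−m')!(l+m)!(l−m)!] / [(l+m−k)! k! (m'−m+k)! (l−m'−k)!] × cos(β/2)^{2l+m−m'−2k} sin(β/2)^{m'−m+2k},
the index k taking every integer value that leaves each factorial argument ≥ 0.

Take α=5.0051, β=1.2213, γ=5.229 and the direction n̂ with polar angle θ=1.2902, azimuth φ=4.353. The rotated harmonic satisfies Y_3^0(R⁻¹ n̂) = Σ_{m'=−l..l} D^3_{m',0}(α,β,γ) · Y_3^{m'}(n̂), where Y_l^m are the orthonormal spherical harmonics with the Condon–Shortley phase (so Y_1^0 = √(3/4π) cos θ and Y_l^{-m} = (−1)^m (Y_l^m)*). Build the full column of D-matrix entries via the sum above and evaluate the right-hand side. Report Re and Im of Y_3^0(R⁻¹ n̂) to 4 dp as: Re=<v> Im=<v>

Need the full column D^3_{m',0} for m'=−3..3 at α=5.0051, β=1.2213, γ=5.229.
cos(β/2)=0.819275, sin(β/2)=0.573400
d^3_{-3,0}: single k=3 term ⇒ +0.463637;  D = -0.356791+0.296074i
d^3_{-2,0}: k∈[2..3] ⇒ +0.811327 -0.397422 = +0.413905;  D = -0.344981-0.228704i
d^3_{-1,0}: k∈[1..3] ⇒ +0.733159 -1.077395 +0.175918 = -0.168319;  D = -0.048568+0.161159i
d^3_{0,0}: k∈[0..3] ⇒ +0.302399 -1.333147 +0.653031 -0.035542 = -0.413260;  D = -0.413260+0.000000i
d^3_{1,0}: k∈[0..2] ⇒ -0.733159 +1.077395 -0.175918 = +0.168319;  D = +0.048568+0.161159i
d^3_{2,0}: k∈[0..1] ⇒ +0.811327 -0.397422 = +0.413905;  D = -0.344981+0.228704i
d^3_{3,0}: single k=0 term ⇒ -0.463637;  D = +0.356791+0.296074i
Y_3^{m'}(θ=1.2902,φ=4.353) and Σ D·Y over m':
  (-0.3568+0.2961i)·(+0.3261-0.1751i)  (-0.3450-0.2287i)·(-0.1967-0.1721i)  (-0.0486+0.1612i)·(+0.0673-0.1792i)  (-0.4133+0.0000i)·(-0.2704+0.0000i)  (+0.0486+0.1612i)·(-0.0673-0.1792i)  (-0.3450+0.2287i)·(-0.1967+0.1721i)  (+0.3568+0.2961i)·(-0.3261-0.1751i)
Y_3^0(R⁻¹ n̂) = +0.090897-0.000000i

Re=0.0909 Im=0.0000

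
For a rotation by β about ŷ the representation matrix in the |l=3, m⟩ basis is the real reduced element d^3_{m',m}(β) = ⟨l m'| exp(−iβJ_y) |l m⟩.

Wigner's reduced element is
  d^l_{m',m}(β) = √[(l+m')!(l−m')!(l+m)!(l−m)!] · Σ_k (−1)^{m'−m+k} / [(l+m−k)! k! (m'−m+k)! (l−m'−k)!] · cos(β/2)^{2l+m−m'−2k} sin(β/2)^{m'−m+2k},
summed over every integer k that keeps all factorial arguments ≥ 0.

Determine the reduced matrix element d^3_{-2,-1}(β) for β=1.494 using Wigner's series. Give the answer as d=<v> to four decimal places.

d^3_{-2,-1}(β=1.494) via Wigner's sum:
With c≡cos(β/2)=0.733730 and s≡sin(β/2)=0.679441, N=[1·120·2·24]^{1/2}=75.894664
The bounds max(0,m−m')=1 and min(l+m,l−m')=2 give 2 terms
  k=1: (−1)^0·75.8947/(24)·0.7337^5·0.6794^1 = +0.456914
  k=2: (−1)^1·75.8947/(12)·0.7337^3·0.6794^3 = -0.783600
d^3_{-2,-1}(1.494) = +0.456914 -0.783600 = -0.326686

d=-0.3267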